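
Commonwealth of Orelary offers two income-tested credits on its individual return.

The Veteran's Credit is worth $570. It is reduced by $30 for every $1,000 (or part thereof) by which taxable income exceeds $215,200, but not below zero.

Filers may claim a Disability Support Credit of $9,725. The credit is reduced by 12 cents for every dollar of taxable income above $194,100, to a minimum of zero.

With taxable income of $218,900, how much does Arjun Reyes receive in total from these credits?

$7,199

Veteran's Credit: income exceeds $215,200 by $3,700, which is 4 full-or-partial $1,000 increments; reduction = 4 × $30 = $120, leaving $450.
Disability Support Credit: 12% of the $24,800 excess over $194,100 is $2,976; credit = $9,725 − $2,976 = $6,749.
Total: $450 + $6,749 = $7,199.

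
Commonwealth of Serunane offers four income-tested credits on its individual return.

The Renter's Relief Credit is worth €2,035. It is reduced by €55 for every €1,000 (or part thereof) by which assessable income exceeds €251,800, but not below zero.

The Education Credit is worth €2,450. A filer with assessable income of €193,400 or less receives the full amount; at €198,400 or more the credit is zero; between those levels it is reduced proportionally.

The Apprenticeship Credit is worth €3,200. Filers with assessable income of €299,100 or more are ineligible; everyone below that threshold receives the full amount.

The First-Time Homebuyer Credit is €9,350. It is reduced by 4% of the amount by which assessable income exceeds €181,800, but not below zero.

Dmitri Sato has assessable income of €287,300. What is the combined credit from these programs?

Renter's Relief Credit: income exceeds €251,800 by €35,500, which is 36 full-or-partial €1,000 increments; reduction = 36 × €55 = €1,980, leaving €55.
Education Credit: €287,300 is at or above €198,400, so the credit is €0.
Apprenticeship Credit: €287,300 is below the €299,100 cutoff, so the full €3,200 applies.
First-Time Homebuyer Credit: 4% of the €105,500 excess over €181,800 is €4,220; credit = €9,350 − €4,220 = €5,130.
Total: €55 + €0 + €3,200 + €5,130 = €8,385.

€8,385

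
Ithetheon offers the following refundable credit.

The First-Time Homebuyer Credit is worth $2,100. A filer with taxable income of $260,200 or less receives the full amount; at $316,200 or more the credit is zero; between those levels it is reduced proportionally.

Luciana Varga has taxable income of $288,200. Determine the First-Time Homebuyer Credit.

$1,050

First-Time Homebuyer Credit: $288,200 is $28,000 into a $56,000 phase-out range, leaving 28,000/56,000 of the credit: $2,100 × 28,000/56,000 = $1,050.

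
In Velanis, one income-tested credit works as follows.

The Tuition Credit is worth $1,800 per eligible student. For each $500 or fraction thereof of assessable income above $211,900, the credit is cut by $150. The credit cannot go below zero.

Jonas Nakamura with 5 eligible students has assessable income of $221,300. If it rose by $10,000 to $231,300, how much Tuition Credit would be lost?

At $221,300 — base = 5 × $1,800 = $9,000. income exceeds $211,900 by $9,400, which is 19 full-or-partial $500 increments; reduction = 19 × $150 = $2,850, leaving $6,150.
At $231,300 — base = 5 × $1,800 = $9,000. income exceeds $211,900 by $19,400, which is 39 full-or-partial $500 increments; reduction = 39 × $150 = $5,850, leaving $3,150.
Lost: $6,150 − $3,150 = $3,000.

$3,000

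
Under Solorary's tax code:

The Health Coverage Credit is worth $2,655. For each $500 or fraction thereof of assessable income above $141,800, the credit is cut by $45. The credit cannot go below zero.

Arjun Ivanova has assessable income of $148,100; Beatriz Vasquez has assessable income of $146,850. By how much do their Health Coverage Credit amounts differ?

$90

Arjun ($148,100): Health Coverage Credit: income exceeds $141,800 by $6,300, which is 13 full-or-partial $500 increments; reduction = 13 × $45 = $585, leaving $2,070.
Beatriz ($146,850): Health Coverage Credit: income exceeds $141,800 by $5,050, which is 11 full-or-partial $500 increments; reduction = 11 × $45 = $495, leaving $2,160.
Difference: |$2,070 − $2,160| = $90.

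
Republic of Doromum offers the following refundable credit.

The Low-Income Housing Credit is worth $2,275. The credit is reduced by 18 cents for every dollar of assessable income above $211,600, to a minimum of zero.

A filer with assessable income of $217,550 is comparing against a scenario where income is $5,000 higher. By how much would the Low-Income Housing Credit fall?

$900

At $217,550 — 18% of the $5,950 excess over $211,600 is $1,071; credit = $2,275 − $1,071 = $1,204.
At $222,550 — 18% of the $10,950 excess over $211,600 is $1,971; credit = $2,275 − $1,971 = $304.
Lost: $1,204 − $304 = $900.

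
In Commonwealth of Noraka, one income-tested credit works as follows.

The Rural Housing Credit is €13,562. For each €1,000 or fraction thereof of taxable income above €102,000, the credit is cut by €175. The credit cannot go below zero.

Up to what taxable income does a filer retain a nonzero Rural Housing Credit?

After 77 increments the reduction is 77 × €175 = €13,475, leaving €87; one more increment wipes it out. Increment 77 ends at excess 77 × €1,000 = €77,000, so the highest qualifying income is €102,000 + €77,000 = €179,000.

€179,000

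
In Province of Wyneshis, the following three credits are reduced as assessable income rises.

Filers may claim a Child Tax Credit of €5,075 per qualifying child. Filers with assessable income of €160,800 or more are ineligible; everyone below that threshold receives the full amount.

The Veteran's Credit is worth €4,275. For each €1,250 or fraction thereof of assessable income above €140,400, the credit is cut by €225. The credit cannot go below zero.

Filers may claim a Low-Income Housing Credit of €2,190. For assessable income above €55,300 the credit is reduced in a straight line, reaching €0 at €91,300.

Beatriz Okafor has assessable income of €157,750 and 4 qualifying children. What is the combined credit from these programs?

Child Tax Credit: base = 4 × €5,075 = €20,300. €157,750 is below the €160,800 cutoff, so the full €20,300 applies.
Veteran's Credit: income exceeds €140,400 by €17,350, which is 14 full-or-partial €1,250 increments; reduction = 14 × €225 = €3,150, leaving €1,125.
Low-Income Housing Credit: €157,750 is at or above €91,300, so the credit is €0.
Total: €20,300 + €1,125 + €0 = €21,425.

€21,425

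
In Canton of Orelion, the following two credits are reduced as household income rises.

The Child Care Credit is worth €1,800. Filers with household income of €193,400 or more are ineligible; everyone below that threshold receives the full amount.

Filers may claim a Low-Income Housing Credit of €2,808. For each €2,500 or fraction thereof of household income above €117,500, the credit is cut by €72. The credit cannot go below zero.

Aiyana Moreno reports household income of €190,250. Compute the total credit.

Child Care Credit: €190,250 is below the €193,400 cutoff, so the full €1,800 applies.
Low-Income Housing Credit: income exceeds €117,500 by €72,750, which is 30 full-or-partial €2,500 increments; reduction = 30 × €72 = €2,160, leaving €648.
Total: €1,800 + €648 = €2,448.

€2,448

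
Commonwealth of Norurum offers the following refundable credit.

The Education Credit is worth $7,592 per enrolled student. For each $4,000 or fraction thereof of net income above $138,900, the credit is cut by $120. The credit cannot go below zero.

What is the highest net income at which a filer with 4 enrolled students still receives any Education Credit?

Full credit = 4 × $7,592 = $30,368.
After 253 increments the reduction is 253 × $120 = $30,360, leaving $8; one more increment wipes it out. Increment 253 ends at excess 253 × $4,000 = $1,012,000, so the highest qualifying income is $138,900 + $1,012,000 = $1,150,900.

$1,150,900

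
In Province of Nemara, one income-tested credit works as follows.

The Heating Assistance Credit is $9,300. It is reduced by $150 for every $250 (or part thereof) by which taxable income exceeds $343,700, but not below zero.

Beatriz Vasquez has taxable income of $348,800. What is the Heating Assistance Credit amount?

Heating Assistance Credit: income exceeds $343,700 by $5,100, which is 21 full-or-partial $250 increments; reduction = 21 × $150 = $3,150, leaving $6,150.

$6,150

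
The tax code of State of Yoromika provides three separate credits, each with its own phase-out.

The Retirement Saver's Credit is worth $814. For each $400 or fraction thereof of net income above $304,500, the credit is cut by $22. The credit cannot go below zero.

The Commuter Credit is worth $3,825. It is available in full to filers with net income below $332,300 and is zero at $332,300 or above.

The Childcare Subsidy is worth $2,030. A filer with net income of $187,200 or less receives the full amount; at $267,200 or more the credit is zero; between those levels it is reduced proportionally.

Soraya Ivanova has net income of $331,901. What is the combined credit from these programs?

$3,825

Retirement Saver's Credit: income exceeds $304,500 by $27,401 → 69 increments × $22 = $1,518 ≥ base, so the credit is $0.
Commuter Credit: $331,901 is below the $332,300 cutoff, so the full $3,825 applies.
Childcare Subsidy: $331,901 is at or above $267,200, so the credit is $0.
Total: $0 + $3,825 + $0 = $3,825.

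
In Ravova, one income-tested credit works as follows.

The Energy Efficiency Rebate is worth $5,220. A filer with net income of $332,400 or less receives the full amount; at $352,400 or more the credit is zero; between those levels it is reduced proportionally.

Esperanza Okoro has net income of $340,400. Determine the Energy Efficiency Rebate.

Energy Efficiency Rebate: $340,400 is $8,000 into a $20,000 phase-out range, leaving 12,000/20,000 of the credit: $5,220 × 12,000/20,000 = $3,132.

$3,132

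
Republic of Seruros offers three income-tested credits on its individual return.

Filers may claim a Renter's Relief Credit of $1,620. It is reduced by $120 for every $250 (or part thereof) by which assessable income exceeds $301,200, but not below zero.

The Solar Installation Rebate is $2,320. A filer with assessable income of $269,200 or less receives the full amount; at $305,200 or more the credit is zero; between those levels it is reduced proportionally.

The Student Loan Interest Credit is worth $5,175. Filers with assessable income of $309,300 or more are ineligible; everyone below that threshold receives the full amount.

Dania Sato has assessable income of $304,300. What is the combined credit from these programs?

Renter's Relief Credit: income exceeds $301,200 by $3,100, which is 13 full-or-partial $250 increments; reduction = 13 × $120 = $1,560, leaving $60.
Solar Installation Rebate: $304,300 is $35,100 into a $36,000 phase-out range, leaving 900/36,000 of the credit: $2,320 × 900/36,000 = $58.
Student Loan Interest Credit: $304,300 is below the $309,300 cutoff, so the full $5,175 applies.
Total: $60 + $58 + $5,175 = $5,293.

$5,293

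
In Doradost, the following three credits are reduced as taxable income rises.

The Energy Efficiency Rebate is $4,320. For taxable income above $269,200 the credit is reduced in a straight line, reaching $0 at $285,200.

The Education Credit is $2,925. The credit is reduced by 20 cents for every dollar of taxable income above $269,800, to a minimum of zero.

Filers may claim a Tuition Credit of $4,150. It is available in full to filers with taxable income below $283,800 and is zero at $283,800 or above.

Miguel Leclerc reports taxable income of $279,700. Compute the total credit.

Energy Efficiency Rebate: $279,700 is $10,500 into a $16,000 phase-out range, leaving 5,500/16,000 of the credit: $4,320 × 5,500/16,000 = $1,485.
Education Credit: 20% of the $9,900 excess over $269,800 is $1,980; credit = $2,925 − $1,980 = $945.
Tuition Credit: $279,700 is below the $283,800 cutoff, so the full $4,150 applies.
Total: $1,485 + $945 + $4,150 = $6,580.

$6,580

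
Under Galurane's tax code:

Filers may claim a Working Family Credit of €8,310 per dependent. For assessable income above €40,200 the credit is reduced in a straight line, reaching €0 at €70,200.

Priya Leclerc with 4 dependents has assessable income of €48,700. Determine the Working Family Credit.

€23,822

Working Family Credit: base = 4 × €8,310 = €33,240. €48,700 is €8,500 into a €30,000 phase-out range, leaving 21,500/30,000 of the credit: €33,240 × 21,500/30,000 = €23,822.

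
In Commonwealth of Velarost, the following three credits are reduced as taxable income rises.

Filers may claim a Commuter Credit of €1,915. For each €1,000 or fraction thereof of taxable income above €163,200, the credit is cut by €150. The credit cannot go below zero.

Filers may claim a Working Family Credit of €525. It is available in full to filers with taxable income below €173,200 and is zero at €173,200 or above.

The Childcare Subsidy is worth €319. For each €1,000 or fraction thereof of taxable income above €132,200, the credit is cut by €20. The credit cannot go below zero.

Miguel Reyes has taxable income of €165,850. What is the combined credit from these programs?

€1,990

Commuter Credit: income exceeds €163,200 by €2,650, which is 3 full-or-partial €1,000 increments; reduction = 3 × €150 = €450, leaving €1,465.
Working Family Credit: €165,850 is below the €173,200 cutoff, so the full €525 applies.
Childcare Subsidy: income exceeds €132,200 by €33,650 → 34 increments × €20 = €680 ≥ base, so the credit is €0.
Total: €1,465 + €525 + €0 = €1,990.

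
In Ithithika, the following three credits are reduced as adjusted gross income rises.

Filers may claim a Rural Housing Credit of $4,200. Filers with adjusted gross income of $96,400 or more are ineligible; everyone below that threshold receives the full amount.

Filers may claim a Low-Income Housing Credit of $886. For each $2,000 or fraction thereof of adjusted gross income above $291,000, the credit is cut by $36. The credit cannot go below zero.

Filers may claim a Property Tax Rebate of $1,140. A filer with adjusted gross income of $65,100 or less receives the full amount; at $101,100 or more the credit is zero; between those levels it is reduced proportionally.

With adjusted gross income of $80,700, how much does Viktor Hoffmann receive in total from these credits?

$5,732

Rural Housing Credit: $80,700 is below the $96,400 cutoff, so the full $4,200 applies.
Low-Income Housing Credit: $80,700 is at or below the $291,000 threshold, so the full $886 applies.
Property Tax Rebate: $80,700 is $15,600 into a $36,000 phase-out range, leaving 20,400/36,000 of the credit: $1,140 × 20,400/36,000 = $646.
Total: $4,200 + $886 + $646 = $5,732.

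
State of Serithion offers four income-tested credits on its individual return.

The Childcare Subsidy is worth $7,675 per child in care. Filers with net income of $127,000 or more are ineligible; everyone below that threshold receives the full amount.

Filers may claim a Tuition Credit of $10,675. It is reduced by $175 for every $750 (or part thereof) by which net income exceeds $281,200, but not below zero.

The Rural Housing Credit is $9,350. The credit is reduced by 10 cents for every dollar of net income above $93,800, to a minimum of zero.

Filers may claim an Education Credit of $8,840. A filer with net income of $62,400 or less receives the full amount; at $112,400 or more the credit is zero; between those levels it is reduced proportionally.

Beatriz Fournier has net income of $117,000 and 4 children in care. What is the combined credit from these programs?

$48,405

Childcare Subsidy: base = 4 × $7,675 = $30,700. $117,000 is below the $127,000 cutoff, so the full $30,700 applies.
Tuition Credit: $117,000 is at or below the $281,200 threshold, so the full $10,675 applies.
Rural Housing Credit: 10% of the $23,200 excess over $93,800 is $2,320; credit = $9,350 − $2,320 = $7,030.
Education Credit: $117,000 is at or above $112,400, so the credit is $0.
Total: $30,700 + $10,675 + $7,030 + $0 = $48,405.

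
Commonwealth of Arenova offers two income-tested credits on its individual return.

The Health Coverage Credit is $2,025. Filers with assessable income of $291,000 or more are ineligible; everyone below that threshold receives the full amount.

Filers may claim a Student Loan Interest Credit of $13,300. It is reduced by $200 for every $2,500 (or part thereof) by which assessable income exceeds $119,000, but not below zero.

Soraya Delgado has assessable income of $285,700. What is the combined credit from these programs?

Health Coverage Credit: $285,700 is below the $291,000 cutoff, so the full $2,025 applies.
Student Loan Interest Credit: income exceeds $119,000 by $166,700 → 67 increments × $200 = $13,400 ≥ base, so the credit is $0.
Total: $2,025 + $0 = $2,025.

$2,025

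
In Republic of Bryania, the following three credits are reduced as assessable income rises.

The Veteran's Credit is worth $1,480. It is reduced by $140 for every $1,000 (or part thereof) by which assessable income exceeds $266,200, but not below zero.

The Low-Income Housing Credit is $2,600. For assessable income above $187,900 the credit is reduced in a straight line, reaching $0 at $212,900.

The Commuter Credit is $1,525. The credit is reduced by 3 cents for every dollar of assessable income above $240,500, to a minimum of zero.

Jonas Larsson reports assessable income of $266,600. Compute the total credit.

Veteran's Credit: income exceeds $266,200 by $400, which is 1 full-or-partial $1,000 increment; reduction = 1 × $140 = $140, leaving $1,340.
Low-Income Housing Credit: $266,600 is at or above $212,900, so the credit is $0.
Commuter Credit: 3% of the $26,100 excess over $240,500 is $783; credit = $1,525 − $783 = $742.
Total: $1,340 + $0 + $742 = $2,082.

$2,082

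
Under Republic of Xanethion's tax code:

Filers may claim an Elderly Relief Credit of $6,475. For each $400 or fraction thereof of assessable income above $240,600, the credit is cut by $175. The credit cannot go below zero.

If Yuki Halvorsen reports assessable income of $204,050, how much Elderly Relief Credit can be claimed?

$6,475

Elderly Relief Credit: $204,050 is at or below the $240,600 threshold, so the full $6,475 applies.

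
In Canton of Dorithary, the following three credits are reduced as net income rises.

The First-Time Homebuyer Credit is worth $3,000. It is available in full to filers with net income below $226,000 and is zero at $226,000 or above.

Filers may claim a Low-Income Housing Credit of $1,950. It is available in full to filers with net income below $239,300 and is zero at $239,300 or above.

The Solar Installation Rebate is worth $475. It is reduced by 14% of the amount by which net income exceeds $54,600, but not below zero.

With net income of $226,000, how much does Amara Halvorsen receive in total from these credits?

$1,950

First-Time Homebuyer Credit: $226,000 meets or exceeds the $226,000 cutoff, so the credit is $0.
Low-Income Housing Credit: $226,000 is below the $239,300 cutoff, so the full $1,950 applies.
Solar Installation Rebate: 14% of the $171,400 excess over $54,600 is $23,996 ≥ base, so the credit is $0.
Total: $0 + $1,950 + $0 = $1,950.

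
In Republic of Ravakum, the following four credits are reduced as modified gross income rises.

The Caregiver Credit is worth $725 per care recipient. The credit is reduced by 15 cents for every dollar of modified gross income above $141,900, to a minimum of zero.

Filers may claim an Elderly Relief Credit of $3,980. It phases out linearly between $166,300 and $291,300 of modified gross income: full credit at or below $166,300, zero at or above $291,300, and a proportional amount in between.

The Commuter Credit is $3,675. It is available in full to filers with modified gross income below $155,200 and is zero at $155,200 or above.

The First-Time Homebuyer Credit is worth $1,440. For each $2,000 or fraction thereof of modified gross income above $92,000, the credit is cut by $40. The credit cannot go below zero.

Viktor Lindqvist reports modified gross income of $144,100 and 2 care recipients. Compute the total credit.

$9,135

Caregiver Credit: base = 2 × $725 = $1,450. 15% of the $2,200 excess over $141,900 is $330; credit = $1,450 − $330 = $1,120.
Elderly Relief Credit: $144,100 is at or below the $166,300 threshold, so the full $3,980 applies.
Commuter Credit: $144,100 is below the $155,200 cutoff, so the full $3,675 applies.
First-Time Homebuyer Credit: income exceeds $92,000 by $52,100, which is 27 full-or-partial $2,000 increments; reduction = 27 × $40 = $1,080, leaving $360.
Total: $1,120 + $3,980 + $3,675 + $360 = $9,135.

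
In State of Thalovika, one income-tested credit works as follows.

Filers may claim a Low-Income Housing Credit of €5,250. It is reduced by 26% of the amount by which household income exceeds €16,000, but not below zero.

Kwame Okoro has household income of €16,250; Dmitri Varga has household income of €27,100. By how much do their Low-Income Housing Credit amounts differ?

Kwame (€16,250): Low-Income Housing Credit: 26% of the €250 excess over €16,000 is €65; credit = €5,250 − €65 = €5,185.
Dmitri (€27,100): Low-Income Housing Credit: 26% of the €11,100 excess over €16,000 is €2,886; credit = €5,250 − €2,886 = €2,364.
Difference: |€5,185 − €2,364| = €2,821.

€2,821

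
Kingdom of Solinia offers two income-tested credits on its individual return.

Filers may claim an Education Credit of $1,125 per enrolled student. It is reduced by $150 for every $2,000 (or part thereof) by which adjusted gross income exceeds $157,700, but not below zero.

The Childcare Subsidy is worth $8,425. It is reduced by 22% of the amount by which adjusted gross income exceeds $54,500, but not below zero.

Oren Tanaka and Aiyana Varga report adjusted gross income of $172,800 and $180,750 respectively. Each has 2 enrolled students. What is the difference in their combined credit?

$600

Oren ($172,800): Education Credit: base = 2 × $1,125 = $2,250. income exceeds $157,700 by $15,100, which is 8 full-or-partial $2,000 increments; reduction = 8 × $150 = $1,200, leaving $1,050. Childcare Subsidy: 22% of the $118,300 excess over $54,500 is $26,026 ≥ base, so the credit is $0. total $1,050 + $0 = $1,050
Aiyana ($180,750): Education Credit: base = 2 × $1,125 = $2,250. income exceeds $157,700 by $23,050, which is 12 full-or-partial $2,000 increments; reduction = 12 × $150 = $1,800, leaving $450. Childcare Subsidy: 22% of the $126,250 excess over $54,500 is $27,775 ≥ base, so the credit is $0. total $450 + $0 = $450
Difference: |$1,050 − $450| = $600.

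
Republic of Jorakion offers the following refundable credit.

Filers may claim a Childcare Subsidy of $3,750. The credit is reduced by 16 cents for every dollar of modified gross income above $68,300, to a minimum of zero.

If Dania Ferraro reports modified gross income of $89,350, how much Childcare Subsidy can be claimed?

$382

Childcare Subsidy: 16% of the $21,050 excess over $68,300 is $3,368; credit = $3,750 − $3,368 = $382.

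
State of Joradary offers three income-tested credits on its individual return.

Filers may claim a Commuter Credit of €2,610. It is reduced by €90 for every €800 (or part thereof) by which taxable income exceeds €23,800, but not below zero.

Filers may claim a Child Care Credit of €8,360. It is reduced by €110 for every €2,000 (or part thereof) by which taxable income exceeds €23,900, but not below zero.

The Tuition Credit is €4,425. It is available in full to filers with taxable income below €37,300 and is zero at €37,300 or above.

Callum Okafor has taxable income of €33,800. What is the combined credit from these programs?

Commuter Credit: income exceeds €23,800 by €10,000, which is 13 full-or-partial €800 increments; reduction = 13 × €90 = €1,170, leaving €1,440.
Child Care Credit: income exceeds €23,900 by €9,900, which is 5 full-or-partial €2,000 increments; reduction = 5 × €110 = €550, leaving €7,810.
Tuition Credit: €33,800 is below the €37,300 cutoff, so the full €4,425 applies.
Total: €1,440 + €7,810 + €4,425 = €13,675.

€13,675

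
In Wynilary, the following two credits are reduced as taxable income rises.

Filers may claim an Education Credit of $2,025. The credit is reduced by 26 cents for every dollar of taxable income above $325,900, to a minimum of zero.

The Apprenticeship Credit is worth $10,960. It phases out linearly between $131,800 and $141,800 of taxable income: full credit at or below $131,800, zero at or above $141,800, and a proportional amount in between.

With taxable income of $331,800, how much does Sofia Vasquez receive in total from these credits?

Education Credit: 26% of the $5,900 excess over $325,900 is $1,534; credit = $2,025 − $1,534 = $491.
Apprenticeship Credit: $331,800 is at or above $141,800, so the credit is $0.
Total: $491 + $0 = $491.

$491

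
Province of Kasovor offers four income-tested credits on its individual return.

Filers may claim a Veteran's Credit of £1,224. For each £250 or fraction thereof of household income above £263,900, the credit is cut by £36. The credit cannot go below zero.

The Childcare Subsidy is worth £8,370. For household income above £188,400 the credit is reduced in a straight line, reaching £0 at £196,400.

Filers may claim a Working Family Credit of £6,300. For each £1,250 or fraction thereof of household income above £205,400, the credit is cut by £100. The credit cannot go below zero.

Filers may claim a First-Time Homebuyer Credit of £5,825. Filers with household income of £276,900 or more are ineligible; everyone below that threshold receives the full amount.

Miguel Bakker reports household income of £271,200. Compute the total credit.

£6,969

Veteran's Credit: income exceeds £263,900 by £7,300, which is 30 full-or-partial £250 increments; reduction = 30 × £36 = £1,080, leaving £144.
Childcare Subsidy: £271,200 is at or above £196,400, so the credit is £0.
Working Family Credit: income exceeds £205,400 by £65,800, which is 53 full-or-partial £1,250 increments; reduction = 53 × £100 = £5,300, leaving £1,000.
First-Time Homebuyer Credit: £271,200 is below the £276,900 cutoff, so the full £5,825 applies.
Total: £144 + £0 + £1,000 + £5,825 = £6,969.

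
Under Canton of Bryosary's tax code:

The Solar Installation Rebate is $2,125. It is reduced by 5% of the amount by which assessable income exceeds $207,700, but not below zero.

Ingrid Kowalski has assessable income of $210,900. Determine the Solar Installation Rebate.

Solar Installation Rebate: 5% of the $3,200 excess over $207,700 is $160; credit = $2,125 − $160 = $1,965.

$1,965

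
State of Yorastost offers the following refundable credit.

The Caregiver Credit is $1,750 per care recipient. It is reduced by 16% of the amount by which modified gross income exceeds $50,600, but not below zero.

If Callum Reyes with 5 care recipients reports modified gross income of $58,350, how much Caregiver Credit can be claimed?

$7,510

Caregiver Credit: base = 5 × $1,750 = $8,750. 16% of the $7,750 excess over $50,600 is $1,240; credit = $8,750 − $1,240 = $7,510.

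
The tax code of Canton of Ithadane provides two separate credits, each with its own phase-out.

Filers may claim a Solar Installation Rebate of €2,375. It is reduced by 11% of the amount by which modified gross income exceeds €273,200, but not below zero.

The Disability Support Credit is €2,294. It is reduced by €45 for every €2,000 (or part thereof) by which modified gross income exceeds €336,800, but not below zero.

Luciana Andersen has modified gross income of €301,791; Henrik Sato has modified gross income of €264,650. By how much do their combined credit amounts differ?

Luciana (€301,791): Solar Installation Rebate: 11% of the €28,591 excess over €273,200 is €3,145.01 ≥ base, so the credit is €0. Disability Support Credit: €301,791 is at or below the €336,800 threshold, so the full €2,294 applies. total €0 + €2,294 = €2,294
Henrik (€264,650): Solar Installation Rebate: €264,650 is at or below the €273,200 threshold, so the full €2,375 applies. Disability Support Credit: €264,650 is at or below the €336,800 threshold, so the full €2,294 applies. total €2,375 + €2,294 = €4,669
Difference: |€2,294 − €4,669| = €2,375.

€2,375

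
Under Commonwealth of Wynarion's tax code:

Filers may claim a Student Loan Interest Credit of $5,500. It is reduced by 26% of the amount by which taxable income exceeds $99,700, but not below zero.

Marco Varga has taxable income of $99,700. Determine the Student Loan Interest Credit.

Student Loan Interest Credit: $99,700 is at or below the $99,700 threshold, so the full $5,500 applies.

$5,500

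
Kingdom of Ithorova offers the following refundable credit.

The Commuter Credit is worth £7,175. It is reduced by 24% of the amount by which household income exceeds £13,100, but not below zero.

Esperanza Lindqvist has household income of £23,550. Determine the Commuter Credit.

Commuter Credit: 24% of the £10,450 excess over £13,100 is £2,508; credit = £7,175 − £2,508 = £4,667.

£4,667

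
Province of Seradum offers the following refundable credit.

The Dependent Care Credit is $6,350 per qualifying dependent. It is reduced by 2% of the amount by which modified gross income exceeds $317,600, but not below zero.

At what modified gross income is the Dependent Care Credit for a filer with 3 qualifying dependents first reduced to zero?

$1,270,100

Full credit = 3 × $6,350 = $19,050.
The credit falls by 2% of each dollar above $317,600, so it reaches zero when the excess is $19,050 / 2% = $952,500: income = $317,600 + $952,500 = $1,270,100.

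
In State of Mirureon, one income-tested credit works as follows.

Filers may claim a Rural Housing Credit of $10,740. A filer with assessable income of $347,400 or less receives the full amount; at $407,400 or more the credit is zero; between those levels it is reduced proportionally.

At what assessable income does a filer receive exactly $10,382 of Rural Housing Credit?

$10,382 is 10,382/10,740 of the full $10,740, so 358/10,740 of the $60,000 range has been used: income = $347,400 + $60,000 × 358/10,740 = $349,400.

$349,400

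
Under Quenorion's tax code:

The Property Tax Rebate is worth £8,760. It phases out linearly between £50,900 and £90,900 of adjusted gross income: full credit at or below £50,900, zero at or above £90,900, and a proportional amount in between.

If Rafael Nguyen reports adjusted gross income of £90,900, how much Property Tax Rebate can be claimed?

£0

Property Tax Rebate: £90,900 is at or above £90,900, so the credit is £0.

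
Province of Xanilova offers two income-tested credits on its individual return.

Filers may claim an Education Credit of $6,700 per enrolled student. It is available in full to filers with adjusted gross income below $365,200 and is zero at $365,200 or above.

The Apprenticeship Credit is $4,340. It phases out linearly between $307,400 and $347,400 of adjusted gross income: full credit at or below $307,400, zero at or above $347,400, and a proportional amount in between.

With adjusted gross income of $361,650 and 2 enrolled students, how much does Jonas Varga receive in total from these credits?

$13,400

Education Credit: base = 2 × $6,700 = $13,400. $361,650 is below the $365,200 cutoff, so the full $13,400 applies.
Apprenticeship Credit: $361,650 is at or above $347,400, so the credit is $0.
Total: $13,400 + $0 = $13,400.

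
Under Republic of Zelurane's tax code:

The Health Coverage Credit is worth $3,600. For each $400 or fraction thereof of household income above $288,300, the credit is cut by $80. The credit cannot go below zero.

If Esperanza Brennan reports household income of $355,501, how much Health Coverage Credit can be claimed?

$0

Health Coverage Credit: income exceeds $288,300 by $67,201 → 169 increments × $80 = $13,520 ≥ base, so the credit is $0.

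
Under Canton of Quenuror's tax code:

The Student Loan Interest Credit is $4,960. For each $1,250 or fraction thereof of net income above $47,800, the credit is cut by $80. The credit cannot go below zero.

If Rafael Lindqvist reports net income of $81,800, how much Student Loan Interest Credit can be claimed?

$2,720

Student Loan Interest Credit: income exceeds $47,800 by $34,000, which is 28 full-or-partial $1,250 increments; reduction = 28 × $80 = $2,240, leaving $2,720.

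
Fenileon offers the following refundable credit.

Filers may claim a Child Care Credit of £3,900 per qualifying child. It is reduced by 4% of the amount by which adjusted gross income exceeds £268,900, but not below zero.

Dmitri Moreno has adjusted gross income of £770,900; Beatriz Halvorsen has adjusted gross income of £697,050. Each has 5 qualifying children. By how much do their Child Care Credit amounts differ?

£2,374

Dmitri (£770,900): Child Care Credit: base = 5 × £3,900 = £19,500. 4% of the £502,000 excess over £268,900 is £20,080 ≥ base, so the credit is £0.
Beatriz (£697,050): Child Care Credit: base = 5 × £3,900 = £19,500. 4% of the £428,150 excess over £268,900 is £17,126; credit = £19,500 − £17,126 = £2,374.
Difference: |£0 − £2,374| = £2,374.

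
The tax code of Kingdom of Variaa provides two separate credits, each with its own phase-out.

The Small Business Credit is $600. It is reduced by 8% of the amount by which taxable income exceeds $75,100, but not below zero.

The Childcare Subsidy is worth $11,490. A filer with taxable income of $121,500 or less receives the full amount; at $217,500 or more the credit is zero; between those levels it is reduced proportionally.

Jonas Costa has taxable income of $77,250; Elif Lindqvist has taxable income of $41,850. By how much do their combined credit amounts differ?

$172

Jonas ($77,250): Small Business Credit: 8% of the $2,150 excess over $75,100 is $172; credit = $600 − $172 = $428. Childcare Subsidy: $77,250 is at or below the $121,500 threshold, so the full $11,490 applies. total $428 + $11,490 = $11,918
Elif ($41,850): Small Business Credit: $41,850 is at or below the $75,100 threshold, so the full $600 applies. Childcare Subsidy: $41,850 is at or below the $121,500 threshold, so the full $11,490 applies. total $600 + $11,490 = $12,090
Difference: |$11,918 − $12,090| = $172.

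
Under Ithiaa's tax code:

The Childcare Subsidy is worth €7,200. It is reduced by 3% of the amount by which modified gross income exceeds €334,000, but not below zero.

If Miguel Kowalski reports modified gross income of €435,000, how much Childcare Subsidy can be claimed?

Childcare Subsidy: 3% of the €101,000 excess over €334,000 is €3,030; credit = €7,200 − €3,030 = €4,170.

€4,170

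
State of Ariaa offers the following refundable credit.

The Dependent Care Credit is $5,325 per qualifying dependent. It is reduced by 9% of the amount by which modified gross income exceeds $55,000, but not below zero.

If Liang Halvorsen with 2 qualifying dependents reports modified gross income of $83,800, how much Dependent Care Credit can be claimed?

$8,058

Dependent Care Credit: base = 2 × $5,325 = $10,650. 9% of the $28,800 excess over $55,000 is $2,592; credit = $10,650 − $2,592 = $8,058.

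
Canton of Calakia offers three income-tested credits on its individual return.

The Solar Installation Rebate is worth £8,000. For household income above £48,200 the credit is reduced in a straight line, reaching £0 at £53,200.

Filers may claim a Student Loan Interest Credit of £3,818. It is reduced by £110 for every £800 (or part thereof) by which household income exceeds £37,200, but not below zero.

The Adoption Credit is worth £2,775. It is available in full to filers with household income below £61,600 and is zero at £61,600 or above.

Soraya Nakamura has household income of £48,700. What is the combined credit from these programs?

£12,143

Solar Installation Rebate: £48,700 is £500 into a £5,000 phase-out range, leaving 4,500/5,000 of the credit: £8,000 × 4,500/5,000 = £7,200.
Student Loan Interest Credit: income exceeds £37,200 by £11,500, which is 15 full-or-partial £800 increments; reduction = 15 × £110 = £1,650, leaving £2,168.
Adoption Credit: £48,700 is below the £61,600 cutoff, so the full £2,775 applies.
Total: £7,200 + £2,168 + £2,775 = £12,143.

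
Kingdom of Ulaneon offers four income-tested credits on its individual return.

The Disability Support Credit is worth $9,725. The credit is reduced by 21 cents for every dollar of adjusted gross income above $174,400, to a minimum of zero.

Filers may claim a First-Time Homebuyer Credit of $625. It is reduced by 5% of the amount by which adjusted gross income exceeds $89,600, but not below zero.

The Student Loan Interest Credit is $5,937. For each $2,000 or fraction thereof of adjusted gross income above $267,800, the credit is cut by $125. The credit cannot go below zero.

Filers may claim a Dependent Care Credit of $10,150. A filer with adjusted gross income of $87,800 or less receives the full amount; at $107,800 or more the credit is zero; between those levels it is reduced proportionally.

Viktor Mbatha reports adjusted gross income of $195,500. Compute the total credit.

Disability Support Credit: 21% of the $21,100 excess over $174,400 is $4,431; credit = $9,725 − $4,431 = $5,294.
First-Time Homebuyer Credit: 5% of the $105,900 excess over $89,600 is $5,295 ≥ base, so the credit is $0.
Student Loan Interest Credit: $195,500 is at or below the $267,800 threshold, so the full $5,937 applies.
Dependent Care Credit: $195,500 is at or above $107,800, so the credit is $0.
Total: $5,294 + $0 + $5,937 + $0 = $11,231.

$11,231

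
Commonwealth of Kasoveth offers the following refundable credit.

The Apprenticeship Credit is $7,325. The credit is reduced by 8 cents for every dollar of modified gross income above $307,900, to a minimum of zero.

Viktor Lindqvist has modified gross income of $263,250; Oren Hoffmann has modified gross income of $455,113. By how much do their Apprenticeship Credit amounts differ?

$7,325

Viktor ($263,250): Apprenticeship Credit: $263,250 is at or below the $307,900 threshold, so the full $7,325 applies.
Oren ($455,113): Apprenticeship Credit: 8% of the $147,213 excess over $307,900 is $11,777.04 ≥ base, so the credit is $0.
Difference: |$7,325 − $0| = $7,325.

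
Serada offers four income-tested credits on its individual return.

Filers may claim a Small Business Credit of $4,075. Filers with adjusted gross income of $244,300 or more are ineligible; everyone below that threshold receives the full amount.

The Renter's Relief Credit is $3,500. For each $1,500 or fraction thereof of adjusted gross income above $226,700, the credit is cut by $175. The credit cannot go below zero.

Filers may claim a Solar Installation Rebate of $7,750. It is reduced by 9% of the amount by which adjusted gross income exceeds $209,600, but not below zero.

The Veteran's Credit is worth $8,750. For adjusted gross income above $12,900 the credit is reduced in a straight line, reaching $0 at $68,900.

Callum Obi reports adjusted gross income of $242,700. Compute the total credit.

$10,421

Small Business Credit: $242,700 is below the $244,300 cutoff, so the full $4,075 applies.
Renter's Relief Credit: income exceeds $226,700 by $16,000, which is 11 full-or-partial $1,500 increments; reduction = 11 × $175 = $1,925, leaving $1,575.
Solar Installation Rebate: 9% of the $33,100 excess over $209,600 is $2,979; credit = $7,750 − $2,979 = $4,771.
Veteran's Credit: $242,700 is at or above $68,900, so the credit is $0.
Total: $4,075 + $1,575 + $4,771 + $0 = $10,421.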